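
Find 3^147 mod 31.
Using Fermat: 3^{30} ≡ 1 mod 31. 147 ≡ 27 mod 30. So 3^{147} ≡ 3^{27} ≡ 23 mod 31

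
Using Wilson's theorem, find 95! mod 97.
(96)! = (95)! × (96) ≡ -1 mod 97. So (95)! ≡ -1 × (96)^(-1) ≡ (-1)×(-1) = 1 mod 97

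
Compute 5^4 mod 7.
5^{4} = 625 ≡ 2 (mod 7)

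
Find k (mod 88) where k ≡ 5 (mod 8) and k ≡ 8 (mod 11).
M = 8 × 11 = 88. M₁ = 11, y₁ ≡ 3 (mod 8). M₂ = 8, y₂ ≡ 7 (mod 11). k = 5×11×3 + 8×8×7 ≡ 85 (mod 88)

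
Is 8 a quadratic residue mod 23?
By Euler's criterion: 8^{11} ≡ 1 mod 23. Since this equals 1, 8 is a QR.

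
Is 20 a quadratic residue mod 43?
By Euler's criterion: 20^{21} ≡ 42 (mod 43). Since this equals -1 (≡ 42), 20 is not a QR.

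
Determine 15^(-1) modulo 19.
Since 19 is prime, by Fermat 15^(-1) ≡ 15^{17} ≡ 14 mod 19. Verify: 15 × 14 = 210 ≡ 1 mod 19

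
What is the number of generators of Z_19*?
Number of primitive roots mod 19 = φ(p-1) = φ(18) = 6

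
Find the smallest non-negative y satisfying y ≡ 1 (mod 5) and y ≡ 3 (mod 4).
M = 5 × 4 = 20. M₁ = 4, y₁ ≡ 4 (mod 5). M₂ = 5, y₂ ≡ 1 (mod 4). y = 1×4×4 + 3×5×1 ≡ 11 (mod 20)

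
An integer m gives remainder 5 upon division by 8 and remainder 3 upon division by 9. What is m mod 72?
M = 8 × 9 = 72. M₁ = 9, y₁ ≡ 1 mod 8. M₂ = 8, y₂ ≡ 8 mod 9. m = 5×9×1 + 3×8×8 ≡ 21 mod 72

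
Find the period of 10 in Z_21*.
Powers of 10 mod 21: 10^1≡10, 10^2≡16, 10^3≡13, 10^4≡4, 10^5≡19, 10^6≡1. Order = 6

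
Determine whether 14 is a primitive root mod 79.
14^{26} ≡ 1 (mod 79) and 26 < 78, so ord_79(14) = 26 ≠ 78 and 14 is not a primitive root.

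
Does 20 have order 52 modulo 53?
ord_53(20) divides 52. For each prime q|52: 20^{26}≡52, 20^{4}≡46, none ≡ 1. So 20 has order 52 and is a primitive root mod 53.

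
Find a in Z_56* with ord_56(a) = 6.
5 has order 6 mod 56 since 5^{6} ≡ 1 mod 56 and no smaller power works.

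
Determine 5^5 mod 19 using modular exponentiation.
By repeated squaring mod 19: 5^{1}≡5, 5^{2}≡6, 5^{4}≡17. Then 5^{5} = 5^{4+1} ≡ 17 × 5 ≡ 9 mod 19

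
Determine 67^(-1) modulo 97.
Since 97 is prime, by Fermat 67^(-1) ≡ 67^{95} ≡ 42 mod 97. Verify: 67 × 42 = 2814 ≡ 1 mod 97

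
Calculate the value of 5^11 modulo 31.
By repeated squaring (mod 31): 5^{1}≡5, 5^{2}≡25, 5^{4}≡5, 5^{8}≡25. Then 5^{11} = 5^{8+2+1} ≡ 25 × 25 × 5 ≡ 25 (mod 31)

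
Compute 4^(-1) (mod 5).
Since 5 is prime, by Fermat 4^(-1) ≡ 4^{3} ≡ 4 (mod 5). Verify: 4 × 4 = 16 ≡ 1 (mod 5)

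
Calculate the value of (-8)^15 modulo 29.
By repeated squaring (mod 29): (-8)^{1}≡21, (-8)^{2}≡6, (-8)^{4}≡7, (-8)^{8}≡20. Then (-8)^{15} = (-8)^{8+4+2+1} ≡ 20 × 7 × 6 × 21 ≡ 8 (mod 29)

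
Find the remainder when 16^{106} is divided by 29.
By Fermat: 16^{28} ≡ 1 (mod 29). 106 = 3×28 + 22. So 16^{106} ≡ 16^{22} ≡ 16 (mod 29)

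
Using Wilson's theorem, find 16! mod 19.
(18)! = (16)! × (17) × (18) ≡ -1 (mod 19). So (16)! ≡ -1 × [(18)(17)]^(-1) ≡ 9 (mod 19)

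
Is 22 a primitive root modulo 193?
ord_193(22) divides 192. For each prime q|192: 22^{96}≡192, 22^{64}≡84, none ≡ 1. So 22 has order 192 and is a primitive root mod 193.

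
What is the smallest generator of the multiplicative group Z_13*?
g = 2. For each prime q|12: 2^{6}≡12, 2^{4}≡3, none ≡ 1, so ord_13(2) = 12 and 2 is a primitive root.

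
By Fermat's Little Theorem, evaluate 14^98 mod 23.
By Fermat: 14^{22} ≡ 1 mod 23. 98 = 4×22 + 10. So 14^{98} ≡ 14^{10} ≡ 18 mod 23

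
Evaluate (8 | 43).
(8/43) = 8^{21} mod 43 = -1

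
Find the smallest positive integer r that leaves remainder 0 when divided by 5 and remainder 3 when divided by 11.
M = 5 × 11 = 55. M₁ = 11, y₁ ≡ 1 mod 5. M₂ = 5, y₂ ≡ 9 mod 11. r = 0×11×1 + 3×5×9 ≡ 25 mod 55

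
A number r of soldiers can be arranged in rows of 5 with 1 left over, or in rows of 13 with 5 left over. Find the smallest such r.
M = 5 × 13 = 65. M₁ = 13, y₁ ≡ 2 (mod 5). M₂ = 5, y₂ ≡ 8 (mod 13). r = 1×13×2 + 5×5×8 ≡ 31 (mod 65)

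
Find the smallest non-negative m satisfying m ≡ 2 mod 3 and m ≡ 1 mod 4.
M = 3 × 4 = 12. M₁ = 4, y₁ ≡ 1 mod 3. M₂ = 3, y₂ ≡ 3 mod 4. m = 2×4×1 + 1×3×3 ≡ 5 mod 12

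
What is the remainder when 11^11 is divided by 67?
By repeated squaring mod 67: 11^{1}≡11, 11^{2}≡54, 11^{4}≡35, 11^{8}≡19. Then 11^{11} = 11^{8+2+1} ≡ 19 × 54 × 11 ≡ 30 mod 67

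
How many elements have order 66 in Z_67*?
There are φ(67-1) = φ(66) = 20 primitive roots modulo 67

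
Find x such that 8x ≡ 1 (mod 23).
Since 23 is prime, by Fermat 8^(-1) ≡ 8^{21} ≡ 3 (mod 23). Verify: 8 × 3 = 24 ≡ 1 (mod 23)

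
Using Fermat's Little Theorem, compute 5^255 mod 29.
By Fermat: 5^{28} ≡ 1 mod 29. 255 ≡ 3 mod 28. So 5^{255} ≡ 5^{3} ≡ 9 mod 29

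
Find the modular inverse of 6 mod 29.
Since 29 is prime, by Fermat 6^(-1) ≡ 6^{27} ≡ 5 (mod 29). Verify: 6 × 5 = 30 ≡ 1 (mod 29)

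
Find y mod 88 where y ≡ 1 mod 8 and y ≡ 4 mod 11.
M = 8 × 11 = 88. M₁ = 11, y₁ ≡ 3 mod 8. M₂ = 8, y₂ ≡ 7 mod 11. y = 1×11×3 + 4×8×7 ≡ 81 mod 88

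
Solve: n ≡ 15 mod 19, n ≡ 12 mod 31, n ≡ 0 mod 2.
M = 19 × 31 × 2 = 1178. M₁ = 62, y₁ ≡ 4 mod 19. M₂ = 38, y₂ ≡ 9 mod 31. M₃ = 589, y₃ ≡ 1 mod 2. n = 15×62×4 + 12×38×9 + 0×589×1 ≡ 756 mod 1178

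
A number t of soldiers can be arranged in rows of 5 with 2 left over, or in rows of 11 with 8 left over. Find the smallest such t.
M = 5 × 11 = 55. M₁ = 11, y₁ ≡ 1 mod 5. M₂ = 5, y₂ ≡ 9 mod 11. t = 2×11×1 + 8×5×9 ≡ 52 mod 55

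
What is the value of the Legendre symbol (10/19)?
(10/19) = 10^{9} mod 19 = -1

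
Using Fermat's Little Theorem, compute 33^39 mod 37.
By Fermat: 33^{36} ≡ 1 (mod 37). So 33^{39} = 33^{36} · 33^{3} ≡ 33^{3} ≡ 10 (mod 37)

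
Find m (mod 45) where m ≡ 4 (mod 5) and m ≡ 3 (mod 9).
M = 5 × 9 = 45. M₁ = 9, y₁ ≡ 4 (mod 5). M₂ = 5, y₂ ≡ 2 (mod 9). m = 4×9×4 + 3×5×2 ≡ 39 (mod 45)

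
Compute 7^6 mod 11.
By repeated squaring (mod 11): 7^{1}≡7, 7^{2}≡5, 7^{4}≡3. Then 7^{6} = 7^{4+2} ≡ 3 × 5 ≡ 4 (mod 11)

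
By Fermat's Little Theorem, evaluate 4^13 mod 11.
By Fermat: 4^{10} ≡ 1 (mod 11). So 4^{13} = 4^{10} · 4^{3} ≡ 4^{3} ≡ 9 (mod 11)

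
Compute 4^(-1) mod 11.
Since 11 is prime, by Fermat 4^(-1) ≡ 4^{9} ≡ 3 mod 11. Verify: 4 × 3 = 12 ≡ 1 mod 11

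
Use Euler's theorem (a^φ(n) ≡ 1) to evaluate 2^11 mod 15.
By Euler: 2^{8} ≡ 1 mod 15 since gcd(2, 15) = 1. 11 = 1×8 + 3. So 2^{11} ≡ 2^{3} ≡ 8 mod 15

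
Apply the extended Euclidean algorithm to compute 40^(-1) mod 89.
Extended GCD: 40(-20) + 89(9) = 1. So 40^(-1) ≡ -20 ≡ 69 mod 89. Verify: 40 × 69 = 2760 ≡ 1 mod 89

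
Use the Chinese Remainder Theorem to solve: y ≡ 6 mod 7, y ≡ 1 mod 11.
M = 7 × 11 = 77. M₁ = 11, y₁ ≡ 2 mod 7. M₂ = 7, y₂ ≡ 8 mod 11. y = 6×11×2 + 1×7×8 ≡ 34 mod 77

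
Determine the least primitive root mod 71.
g = 7. Powers: [7, 49, 59, 58, 51, 2, 14, 27, 47, 45, ...] generates all 70 non-zero residues.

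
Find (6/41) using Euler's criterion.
(6/41) = 6^{20} mod 41 = -1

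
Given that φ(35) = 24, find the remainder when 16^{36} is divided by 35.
By Euler: 16^{24} ≡ 1 mod 35 since gcd(16, 35) = 1. 36 = 1×24 + 12. So 16^{36} ≡ 16^{12} ≡ 1 mod 35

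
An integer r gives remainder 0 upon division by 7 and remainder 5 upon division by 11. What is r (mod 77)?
M = 7 × 11 = 77. M₁ = 11, y₁ ≡ 2 (mod 7). M₂ = 7, y₂ ≡ 8 (mod 11). r = 0×11×2 + 5×7×8 ≡ 49 (mod 77)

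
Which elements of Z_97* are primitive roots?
There are φ(96) = 32 primitive roots mod 97: {5, 7, 10, 13, 14, 15, 17, 21, 23, 26, 29, 37, 38, 39, 40, 41, 56, 57, 58, 59, 60, 68, 71, 74, 76, 80, 82, 83, 84, 87, 90, 92}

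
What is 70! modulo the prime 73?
(72)! = (70)! × (71) × (72) ≡ -1 mod 73. So (70)! ≡ -1 × [(72)(71)]^(-1) ≡ 36 mod 73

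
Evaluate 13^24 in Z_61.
By repeated squaring (mod 61): 13^{1}≡13, 13^{2}≡47, 13^{4}≡13, 13^{8}≡47, 13^{16}≡13. Then 13^{24} = 13^{16+8} ≡ 13 × 47 ≡ 1 (mod 61)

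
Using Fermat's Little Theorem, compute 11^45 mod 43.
By Fermat: 11^{42} ≡ 1 (mod 43). So 11^{45} = 11^{42} · 11^{3} ≡ 11^{3} ≡ 41 (mod 43)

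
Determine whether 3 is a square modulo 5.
By Euler's criterion: 3^{2} ≡ 4 (mod 5). Since this equals -1 (≡ 4), 3 is not a QR.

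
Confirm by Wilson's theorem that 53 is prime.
(52)! mod 53 = 52. Since this equals -1 mod 53, Wilson confirms 53 is prime.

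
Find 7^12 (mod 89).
By repeated squaring (mod 89): 7^{1}≡7, 7^{2}≡49, 7^{4}≡87, 7^{8}≡4. Then 7^{12} = 7^{8+4} ≡ 4 × 87 ≡ 81 (mod 89)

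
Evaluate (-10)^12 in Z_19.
By repeated squaring (mod 19): (-10)^{1}≡9, (-10)^{2}≡5, (-10)^{4}≡6, (-10)^{8}≡17. Then (-10)^{12} = (-10)^{8+4} ≡ 17 × 6 ≡ 7 (mod 19)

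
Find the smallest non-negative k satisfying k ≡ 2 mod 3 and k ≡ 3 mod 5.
M = 3 × 5 = 15. M₁ = 5, y₁ ≡ 2 mod 3. M₂ = 3, y₂ ≡ 2 mod 5. k = 2×5×2 + 3×3×2 ≡ 8 mod 15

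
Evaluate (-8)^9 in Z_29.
By repeated squaring (mod 29): (-8)^{1}≡21, (-8)^{2}≡6, (-8)^{4}≡7, (-8)^{8}≡20. Then (-8)^{9} = (-8)^{8+1} ≡ 20 × 21 ≡ 14 (mod 29)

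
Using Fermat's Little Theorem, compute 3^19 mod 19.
By Fermat: 3^{18} ≡ 1 (mod 19). So 3^{19} = 3^{18} · 3^{1} ≡ 3^{1} ≡ 3 (mod 19)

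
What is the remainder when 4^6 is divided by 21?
By repeated squaring mod 21: 4^{1}≡4, 4^{2}≡16, 4^{4}≡4. Then 4^{6} = 4^{4+2} ≡ 4 × 16 ≡ 1 mod 21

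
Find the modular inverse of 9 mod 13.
Since 13 is prime, by Fermat 9^(-1) ≡ 9^{11} ≡ 3 mod 13. Verify: 9 × 3 = 27 ≡ 1 mod 13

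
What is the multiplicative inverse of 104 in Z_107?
Since 107 is prime, by Fermat 104^(-1) ≡ 104^{105} ≡ 71 (mod 107). Verify: 104 × 71 = 7384 ≡ 1 (mod 107)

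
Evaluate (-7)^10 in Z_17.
By repeated squaring (mod 17): (-7)^{1}≡10, (-7)^{2}≡15, (-7)^{4}≡4, (-7)^{8}≡16. Then (-7)^{10} = (-7)^{8+2} ≡ 16 × 15 ≡ 2 (mod 17)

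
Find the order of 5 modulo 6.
Powers of 5 mod 6: 5^1≡5, 5^2≡1. So the order of 5 is 2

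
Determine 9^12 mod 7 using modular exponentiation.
Using Fermat: 9^{6} ≡ 1 (mod 7). 12 ≡ 0 (mod 6). So 9^{12} ≡ 9^{0} ≡ 1 (mod 7)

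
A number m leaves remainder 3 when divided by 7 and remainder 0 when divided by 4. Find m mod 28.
M = 7 × 4 = 28. M₁ = 4, y₁ ≡ 2 mod 7. M₂ = 7, y₂ ≡ 3 mod 4. m = 3×4×2 + 0×7×3 ≡ 24 mod 28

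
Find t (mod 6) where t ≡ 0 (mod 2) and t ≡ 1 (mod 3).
M = 2 × 3 = 6. M₁ = 3, y₁ ≡ 1 (mod 2). M₂ = 2, y₂ ≡ 2 (mod 3). t = 0×3×1 + 1×2×2 ≡ 4 (mod 6)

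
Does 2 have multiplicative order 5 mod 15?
Powers of 2 mod 15: 2^1≡2, 2^2≡4, 2^3≡8, 2^4≡1. Already 2^4≡1, so the order is 4 < 5. No, the actual order is 4.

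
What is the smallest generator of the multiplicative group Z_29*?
g = 2. For each prime q|28: 2^{14}≡28, 2^{4}≡16, none ≡ 1, so ord_29(2) = 28 and 2 is a primitive root.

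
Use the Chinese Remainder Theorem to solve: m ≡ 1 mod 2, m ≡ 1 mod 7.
M = 2 × 7 = 14. M₁ = 7, y₁ ≡ 1 mod 2. M₂ = 2, y₂ ≡ 4 mod 7. m = 1×7×1 + 1×2×4 ≡ 1 mod 14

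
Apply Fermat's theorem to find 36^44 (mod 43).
By Fermat: 36^{42} ≡ 1 (mod 43). So 36^{44} = 36^{42} · 36^{2} ≡ 36^{2} ≡ 6 (mod 43)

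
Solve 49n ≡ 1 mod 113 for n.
Since 113 is prime, by Fermat 49^(-1) ≡ 49^{111} ≡ 30 mod 113. Verify: 49 × 30 = 1470 ≡ 1 mod 113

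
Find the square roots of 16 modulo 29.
The square roots of 16 mod 29 are 25 and 4. Verify: 25² = 625 ≡ 16 mod 29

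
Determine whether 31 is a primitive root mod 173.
31^{86} ≡ 1 (mod 173) and 86 < 172, so ord_173(31) = 86 ≠ 172 and 31 is not a primitive root.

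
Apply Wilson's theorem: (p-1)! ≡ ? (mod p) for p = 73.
By Wilson's theorem, (72)! ≡ -1 ≡ 72 (mod 73)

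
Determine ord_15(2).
Powers of 2 mod 15: 2^1≡2, 2^2≡4, 2^3≡8, 2^4≡1. ord_15(2) = 4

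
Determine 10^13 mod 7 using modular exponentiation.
Using Fermat: 10^{6} ≡ 1 (mod 7). 13 ≡ 1 (mod 6). So 10^{13} ≡ 10^{1} ≡ 3 (mod 7)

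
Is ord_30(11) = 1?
Powers of 11 mod 30: 11^1≡11, 11^2≡1. 11^1≡11≢1, so ord ≠ 1. No, the actual order is 2.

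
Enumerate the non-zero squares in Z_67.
Quadratic residues modulo 67: {1, 4, 6, 9, 10, 14, 15, 16, 17, 19, 21, 22, 23, 24, 25, 26, 29, 33, 35, 36, 37, 39, 40, 47, 49, 54, 55, 56, 59, 60, 62, 64, 65}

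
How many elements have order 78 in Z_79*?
A prime p has φ(p-1) primitive roots; here φ(78) = 24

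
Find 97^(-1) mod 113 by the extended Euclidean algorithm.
Extended GCD: 97(7) + 113(-6) = 1. So 97^(-1) ≡ 7 mod 113. Verify: 97 × 7 = 679 ≡ 1 mod 113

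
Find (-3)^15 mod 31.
By repeated squaring mod 31: (-3)^{1}≡28, (-3)^{2}≡9, (-3)^{4}≡19, (-3)^{8}≡20. Then (-3)^{15} = (-3)^{8+4+2+1} ≡ 20 × 19 × 9 × 28 ≡ 1 mod 31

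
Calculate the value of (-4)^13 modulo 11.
Using Fermat: (-4)^{10} ≡ 1 mod 11. 13 ≡ 3 mod 10. So (-4)^{13} ≡ (-4)^{3} ≡ 2 mod 11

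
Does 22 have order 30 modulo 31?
ord_31(22) divides 30. For each prime q|30: 22^{15}≡30, 22^{10}≡5, 22^{6}≡8, none ≡ 1. So 22 has order 30 and is a primitive root mod 31.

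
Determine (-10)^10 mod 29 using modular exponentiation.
By repeated squaring (mod 29): (-10)^{1}≡19, (-10)^{2}≡13, (-10)^{4}≡24, (-10)^{8}≡25. Then (-10)^{10} = (-10)^{8+2} ≡ 25 × 13 ≡ 6 (mod 29)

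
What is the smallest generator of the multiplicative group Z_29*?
g = 2. Powers: [2, 4, 8, 16, 3, 6, 12, 24, 19, 9, ...] generates all 28 non-zero residues.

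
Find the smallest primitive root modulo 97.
g = 5. For each prime q|96: 5^{48}≡96, 5^{32}≡35, none ≡ 1, so ord_97(5) = 96 and 5 is a primitive root.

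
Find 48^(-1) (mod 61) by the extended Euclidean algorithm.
Extended GCD: 48(14) + 61(-11) = 1. So 48^(-1) ≡ 14 (mod 61). Verify: 48 × 14 = 672 ≡ 1 (mod 61)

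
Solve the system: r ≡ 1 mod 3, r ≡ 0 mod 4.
M = 3 × 4 = 12. M₁ = 4, y₁ ≡ 1 mod 3. M₂ = 3, y₂ ≡ 3 mod 4. r = 1×4×1 + 0×3×3 ≡ 4 mod 12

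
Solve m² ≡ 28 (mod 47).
The square roots of 28 mod 47 are 34 and 13. Verify: 34² = 1156 ≡ 28 (mod 47)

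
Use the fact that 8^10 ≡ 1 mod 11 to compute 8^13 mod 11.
By Fermat: 8^{10} ≡ 1 mod 11. So 8^{13} = 8^{10} · 8^{3} ≡ 8^{3} ≡ 6 mod 11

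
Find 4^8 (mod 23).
By repeated squaring (mod 23): 4^{1}≡4, 4^{2}≡16, 4^{4}≡3, 4^{8}≡9. So 4^{8} ≡ 9 (mod 23)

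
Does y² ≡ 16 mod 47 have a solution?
By Euler's criterion: 16^{23} ≡ 1 mod 47. Since this equals 1, 16 is a QR.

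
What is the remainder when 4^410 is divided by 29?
Using Fermat: 4^{28} ≡ 1 (mod 29). 410 ≡ 18 (mod 28). So 4^{410} ≡ 4^{18} ≡ 24 (mod 29)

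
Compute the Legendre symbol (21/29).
(21/29) = 21^{14} mod 29 = -1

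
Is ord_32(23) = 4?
Powers of 23 mod 32: 23^1≡23, 23^2≡17, 23^3≡7, 23^4≡1. First k with 23^k≡1 is k=4. Yes, ord_32(23) = 4.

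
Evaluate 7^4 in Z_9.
7^{4} = 2401 ≡ 7 mod 9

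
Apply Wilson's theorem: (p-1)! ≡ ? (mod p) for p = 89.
By Wilson's theorem, (88)! ≡ -1 ≡ 88 mod 89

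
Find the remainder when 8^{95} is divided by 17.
By Fermat: 8^{16} ≡ 1 (mod 17). 95 = 5×16 + 15. So 8^{95} ≡ 8^{15} ≡ 15 (mod 17)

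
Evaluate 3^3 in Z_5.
3^{3} = 27 ≡ 2 mod 5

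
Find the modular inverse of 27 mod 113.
Since 113 is prime, by Fermat 27^(-1) ≡ 27^{111} ≡ 67 (mod 113). Verify: 27 × 67 = 1809 ≡ 1 (mod 113)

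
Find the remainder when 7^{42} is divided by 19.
By Fermat: 7^{18} ≡ 1 (mod 19). 42 = 2×18 + 6. So 7^{42} ≡ 7^{6} ≡ 1 (mod 19)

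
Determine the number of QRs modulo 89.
The squaring map on Z_89* is 2-to-1, so there are (88)/2 = 44 QRs.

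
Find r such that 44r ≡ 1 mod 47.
Since 47 is prime, by Fermat 44^(-1) ≡ 44^{45} ≡ 31 mod 47. Verify: 44 × 31 = 1364 ≡ 1 mod 47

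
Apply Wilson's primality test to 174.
(173)! mod 174 = 0. Since 0 ≢ -1 (mod 174), 174 is not prime.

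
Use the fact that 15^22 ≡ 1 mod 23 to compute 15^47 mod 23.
By Fermat: 15^{22} ≡ 1 mod 23. 47 = 2×22 + 3. So 15^{47} ≡ 15^{3} ≡ 17 mod 23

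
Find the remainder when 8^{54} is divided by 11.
By Fermat: 8^{10} ≡ 1 mod 11. 54 = 5×10 + 4. So 8^{54} ≡ 8^{4} ≡ 4 mod 11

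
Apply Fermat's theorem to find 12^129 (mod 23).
By Fermat: 12^{22} ≡ 1 (mod 23). 129 = 5×22 + 19. So 12^{129} ≡ 12^{19} ≡ 8 (mod 23)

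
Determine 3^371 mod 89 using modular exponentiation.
Using Fermat: 3^{88} ≡ 1 mod 89. 371 ≡ 19 mod 88. So 3^{371} ≡ 3^{19} ≡ 54 mod 89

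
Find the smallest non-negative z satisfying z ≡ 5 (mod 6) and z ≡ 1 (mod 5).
M = 6 × 5 = 30. M₁ = 5, y₁ ≡ 5 (mod 6). M₂ = 6, y₂ ≡ 1 (mod 5). z = 5×5×5 + 1×6×1 ≡ 11 (mod 30)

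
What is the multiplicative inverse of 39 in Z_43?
Since 43 is prime, by Fermat 39^(-1) ≡ 39^{41} ≡ 32 (mod 43). Verify: 39 × 32 = 1248 ≡ 1 (mod 43)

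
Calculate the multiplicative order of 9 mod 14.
Powers of 9 mod 14: 9^1≡9, 9^2≡11, 9^3≡1. Order = 3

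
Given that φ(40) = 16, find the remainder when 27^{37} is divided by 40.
By Euler: 27^{16} ≡ 1 (mod 40) since gcd(27, 40) = 1. 37 = 2×16 + 5. So 27^{37} ≡ 27^{5} ≡ 27 (mod 40)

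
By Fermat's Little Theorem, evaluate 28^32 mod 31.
By Fermat: 28^{30} ≡ 1 (mod 31). So 28^{32} = 28^{30} · 28^{2} ≡ 28^{2} ≡ 9 (mod 31)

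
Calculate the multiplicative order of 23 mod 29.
Powers of 23 mod 29: 23^1≡23, 23^2≡7, 23^3≡16, 23^4≡20, 23^5≡25, 23^6≡24, 23^7≡1. So the order of 23 is 7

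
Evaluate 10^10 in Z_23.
By repeated squaring mod 23: 10^{1}≡10, 10^{2}≡8, 10^{4}≡18, 10^{8}≡2. Then 10^{10} = 10^{8+2} ≡ 2 × 8 ≡ 16 mod 23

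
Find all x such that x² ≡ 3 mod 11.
The square roots of 3 mod 11 are 5 and 6. Verify: 5² = 25 ≡ 3 mod 11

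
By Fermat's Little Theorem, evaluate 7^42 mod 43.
By Fermat's Little Theorem, 7^{42} ≡ 1 mod 43 since 43 is prime and gcd(7, 43) = 1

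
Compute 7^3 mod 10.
7^{3} = 343 ≡ 3 (mod 10)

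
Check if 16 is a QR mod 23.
By Euler's criterion: 16^{11} ≡ 1 (mod 23). Since this equals 1, 16 is a QR.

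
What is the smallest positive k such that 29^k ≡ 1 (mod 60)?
Powers of 29 mod 60: 29^1≡29, 29^2≡1. Order = 2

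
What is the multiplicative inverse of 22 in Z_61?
Since 61 is prime, by Fermat 22^(-1) ≡ 22^{59} ≡ 25 mod 61. Verify: 22 × 25 = 550 ≡ 1 mod 61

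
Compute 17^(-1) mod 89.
Since 89 is prime, by Fermat 17^(-1) ≡ 17^{87} ≡ 21 mod 89. Verify: 17 × 21 = 357 ≡ 1 mod 89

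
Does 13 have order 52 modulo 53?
13^{13} ≡ 1 mod 53 and 13 < 52, so ord_53(13) = 13 ≠ 52 and 13 is not a primitive root.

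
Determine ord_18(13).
Powers of 13 mod 18: 13^1≡13, 13^2≡7, 13^3≡1. So the order of 13 is 3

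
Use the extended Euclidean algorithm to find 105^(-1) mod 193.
Extended GCD: 105(-68) + 193(37) = 1. So 105^(-1) ≡ -68 ≡ 125 (mod 193). Verify: 105 × 125 = 13125 ≡ 1 (mod 193)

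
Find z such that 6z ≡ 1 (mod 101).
Since 101 is prime, by Fermat 6^(-1) ≡ 6^{99} ≡ 17 (mod 101). Verify: 6 × 17 = 102 ≡ 1 (mod 101)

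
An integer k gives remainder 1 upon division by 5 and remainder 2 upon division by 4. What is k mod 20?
M = 5 × 4 = 20. M₁ = 4, y₁ ≡ 4 mod 5. M₂ = 5, y₂ ≡ 1 mod 4. k = 1×4×4 + 2×5×1 ≡ 6 mod 20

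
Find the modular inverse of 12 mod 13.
Since 13 is prime, by Fermat 12^(-1) ≡ 12^{11} ≡ 12 mod 13. Verify: 12 × 12 = 144 ≡ 1 mod 13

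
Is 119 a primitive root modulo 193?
119^{64} ≡ 1 mod 193 and 64 < 192, so ord_193(119) = 64 ≠ 192 and 119 is not a primitive root.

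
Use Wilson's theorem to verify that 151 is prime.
(150)! mod 151 = 150. Since this equals -1 (mod 151), Wilson confirms 151 is prime.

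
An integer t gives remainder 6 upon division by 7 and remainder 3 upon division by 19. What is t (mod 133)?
M = 7 × 19 = 133. M₁ = 19, y₁ ≡ 3 (mod 7). M₂ = 7, y₂ ≡ 11 (mod 19). t = 6×19×3 + 3×7×11 ≡ 41 (mod 133)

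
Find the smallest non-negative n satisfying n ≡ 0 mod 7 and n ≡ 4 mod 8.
M = 7 × 8 = 56. M₁ = 8, y₁ ≡ 1 mod 7. M₂ = 7, y₂ ≡ 7 mod 8. n = 0×8×1 + 4×7×7 ≡ 28 mod 56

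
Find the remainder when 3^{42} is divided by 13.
By Fermat: 3^{12} ≡ 1 mod 13. 42 = 3×12 + 6. So 3^{42} ≡ 3^{6} ≡ 1 mod 13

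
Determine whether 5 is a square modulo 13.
By Euler's criterion: 5^{6} ≡ 12 (mod 13). Since this equals -1 (≡ 12), 5 is not a QR.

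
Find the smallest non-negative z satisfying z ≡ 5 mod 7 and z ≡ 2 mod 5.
M = 7 × 5 = 35. M₁ = 5, y₁ ≡ 3 mod 7. M₂ = 7, y₂ ≡ 3 mod 5. z = 5×5×3 + 2×7×3 ≡ 12 mod 35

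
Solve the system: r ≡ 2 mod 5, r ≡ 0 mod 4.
M = 5 × 4 = 20. M₁ = 4, y₁ ≡ 4 mod 5. M₂ = 5, y₂ ≡ 1 mod 4. r = 2×4×4 + 0×5×1 ≡ 12 mod 20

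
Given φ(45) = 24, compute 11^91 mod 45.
By Euler: 11^{24} ≡ 1 (mod 45) since gcd(11, 45) = 1. 91 = 3×24 + 19. So 11^{91} ≡ 11^{19} ≡ 11 (mod 45)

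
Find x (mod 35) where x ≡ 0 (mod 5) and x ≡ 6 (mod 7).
M = 5 × 7 = 35. M₁ = 7, y₁ ≡ 3 (mod 5). M₂ = 5, y₂ ≡ 3 (mod 7). x = 0×7×3 + 6×5×3 ≡ 20 (mod 35)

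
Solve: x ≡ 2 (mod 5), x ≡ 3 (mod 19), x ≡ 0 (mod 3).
M = 5 × 19 × 3 = 285. M₁ = 57, y₁ ≡ 3 (mod 5). M₂ = 15, y₂ ≡ 14 (mod 19). M₃ = 95, y₃ ≡ 2 (mod 3). x = 2×57×3 + 3×15×14 + 0×95×2 ≡ 117 (mod 285)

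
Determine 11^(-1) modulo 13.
Since 13 is prime, by Fermat 11^(-1) ≡ 11^{11} ≡ 6 mod 13. Verify: 11 × 6 = 66 ≡ 1 mod 13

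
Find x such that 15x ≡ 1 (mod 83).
Since 83 is prime, by Fermat 15^(-1) ≡ 15^{81} ≡ 72 (mod 83). Verify: 15 × 72 = 1080 ≡ 1 (mod 83)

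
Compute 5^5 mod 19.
By repeated squaring (mod 19): 5^{1}≡5, 5^{2}≡6, 5^{4}≡17. Then 5^{5} = 5^{4+1} ≡ 17 × 5 ≡ 9 (mod 19)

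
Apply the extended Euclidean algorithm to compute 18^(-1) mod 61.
Extended GCD: 18(17) + 61(-5) = 1. So 18^(-1) ≡ 17 mod 61. Verify: 18 × 17 = 306 ≡ 1 mod 61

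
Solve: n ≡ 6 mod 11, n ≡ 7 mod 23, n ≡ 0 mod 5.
M = 11 × 23 × 5 = 1265. M₁ = 115, y₁ ≡ 9 mod 11. M₂ = 55, y₂ ≡ 18 mod 23. M₃ = 253, y₃ ≡ 2 mod 5. n = 6×115×9 + 7×55×18 + 0×253×2 ≡ 490 mod 1265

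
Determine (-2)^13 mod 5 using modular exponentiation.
Using Fermat: (-2)^{4} ≡ 1 mod 5. 13 ≡ 1 mod 4. So (-2)^{13} ≡ (-2)^{1} ≡ 3 mod 5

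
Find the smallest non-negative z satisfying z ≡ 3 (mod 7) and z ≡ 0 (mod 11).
M = 7 × 11 = 77. M₁ = 11, y₁ ≡ 2 (mod 7). M₂ = 7, y₂ ≡ 8 (mod 11). z = 3×11×2 + 0×7×8 ≡ 66 (mod 77)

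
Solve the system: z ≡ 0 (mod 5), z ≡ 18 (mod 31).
M = 5 × 31 = 155. M₁ = 31, y₁ ≡ 1 (mod 5). M₂ = 5, y₂ ≡ 25 (mod 31). z = 0×31×1 + 18×5×25 ≡ 80 (mod 155)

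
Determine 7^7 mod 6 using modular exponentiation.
By repeated squaring mod 6: 7^{1}≡1, 7^{2}≡1, 7^{4}≡1. Then 7^{7} = 7^{4+2+1} ≡ 1 × 1 × 1 ≡ 1 mod 6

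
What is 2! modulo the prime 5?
(4)! = (2)! × (3) × (4) ≡ -1 (mod 5). So (2)! ≡ -1 × [(4)(3)]^(-1) ≡ 2 (mod 5)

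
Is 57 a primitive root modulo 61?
57^{15} ≡ 1 mod 61 and 15 < 60, so ord_61(57) = 15 ≠ 60 and 57 is not a primitive root.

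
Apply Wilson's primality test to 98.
(97)! mod 98 = 0. Since 0 ≢ -1 (mod 98), 98 is not prime.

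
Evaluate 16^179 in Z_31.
Using Fermat: 16^{30} ≡ 1 mod 31. 179 ≡ 29 mod 30. So 16^{179} ≡ 16^{29} ≡ 2 mod 31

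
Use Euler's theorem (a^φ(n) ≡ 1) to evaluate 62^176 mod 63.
By Euler: 62^{36} ≡ 1 (mod 63) since gcd(62, 63) = 1. 176 = 4×36 + 32. So 62^{176} ≡ 62^{32} ≡ 1 (mod 63)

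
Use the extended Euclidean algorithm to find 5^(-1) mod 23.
Extended GCD: 5(-9) + 23(2) = 1. So 5^(-1) ≡ -9 ≡ 14 mod 23. Verify: 5 × 14 = 70 ≡ 1 mod 23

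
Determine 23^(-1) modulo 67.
Since 67 is prime, by Fermat 23^(-1) ≡ 23^{65} ≡ 35 (mod 67). Verify: 23 × 35 = 805 ≡ 1 (mod 67)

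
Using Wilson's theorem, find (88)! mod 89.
By Wilson's theorem, (88)! ≡ -1 ≡ 88 (mod 89)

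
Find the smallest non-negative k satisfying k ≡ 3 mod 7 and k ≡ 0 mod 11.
M = 7 × 11 = 77. M₁ = 11, y₁ ≡ 2 mod 7. M₂ = 7, y₂ ≡ 8 mod 11. k = 3×11×2 + 0×7×8 ≡ 66 mod 77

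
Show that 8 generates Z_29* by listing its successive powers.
8^1, 8^2, ..., 8^{28} mod 29: [8, 6, 19, 7, 27, 13, 17, 20, 15, 4, 3, 24, 18, 28, 21, 23, 10, 22, 2, 16, 12, 9, 14, 25, 26, 5, 11, 1]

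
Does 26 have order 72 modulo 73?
ord_73(26) divides 72. For each prime q|72: 26^{36}≡72, 26^{24}≡8, none ≡ 1. So 26 has order 72 and is a primitive root mod 73.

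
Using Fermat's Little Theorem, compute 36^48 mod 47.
By Fermat: 36^{46} ≡ 1 (mod 47). So 36^{48} = 36^{46} · 36^{2} ≡ 36^{2} ≡ 27 (mod 47)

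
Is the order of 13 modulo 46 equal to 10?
Powers of 13 mod 46: 13^1≡13, 13^2≡31, 13^3≡35, 13^4≡41, 13^5≡27, 13^6≡29, 13^7≡9, 13^8≡25, 13^9≡3, 13^10≡39, 13^11≡1. 13^10≡39≢1, so ord ≠ 10. No, the actual order is 11.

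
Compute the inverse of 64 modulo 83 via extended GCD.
Extended GCD: 64(-35) + 83(27) = 1. So 64^(-1) ≡ -35 ≡ 48 mod 83. Verify: 64 × 48 = 3072 ≡ 1 mod 83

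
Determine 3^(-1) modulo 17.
Since 17 is prime, by Fermat 3^(-1) ≡ 3^{15} ≡ 6 mod 17. Verify: 3 × 6 = 18 ≡ 1 mod 17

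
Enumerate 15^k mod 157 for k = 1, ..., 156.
15^1, 15^2, ..., 15^{156} mod 157: [15, 68, 78, 71, 123, 118, 43, 17, 98, 57, 70, 108, 50, 122, 103, 132, 96, 27, 91, 109, 65, 33, 24, 46, 62, 145, 134, 126, 6, 90, 94, 154, 112, 110, 80, 101, 102, 117, 28, 106, 20, 143, 104, 147, 7, 105, 5, 75, 26, 76, 41, 144, 119, 58, 85, 19, 128, 36, 69, 93, 139, 44, 32, 9, 135, 141, 74, 11, 8, 120, 73, 153, 97, 42, 2, 30, 136, 156, 142, 89, 79, 86, 34, 39, 114, 140, 59, 100, 87, 49, 107, 35, 54, 25, 61, 130, 66, 48, 92, 124, 133, 111, 95, 12, 23, 31, 151, 67, 63, 3, 45, 47, 77, 56, 55, 40, 129, 51, 137, 14, 53, 10, 150, 52, 152, 82, 131, 81, 116, 13, 38, 99, 72, 138, 29, 121, 88, 64, 18, 113, 125, 148, 22, 16, 83, 146, 149, 37, 84, 4, 60, 115, 155, 127, 21, 1]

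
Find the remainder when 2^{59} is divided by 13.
By Fermat: 2^{12} ≡ 1 mod 13. 59 = 4×12 + 11. So 2^{59} ≡ 2^{11} ≡ 7 mod 13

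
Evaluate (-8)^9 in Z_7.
Using Fermat: (-8)^{6} ≡ 1 mod 7. 9 ≡ 3 mod 6. So (-8)^{9} ≡ (-8)^{3} ≡ 6 mod 7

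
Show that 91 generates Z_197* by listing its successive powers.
91^1, 91^2, ..., 91^{196} mod 197: [91, 7, 46, 49, 125, 146, 87, 37, 18, 62, 126, 40, 94, 83, 67, 187, 75, 127, 131, 101, 129, 116, 115, 24, 17, 168, 119, 191, 45, 155, 118, 100, 38, 109, 69, 172, 89, 22, 32, 154, 27, 93, 189, 60, 141, 26, 2, 182, 14, 92, 98, 53, 95, 174, 74, 36, 124, 55, 80, 188, 166, 134, 177, 150, 57, 65, 5, 61, 35, 33, 48, 34, 139, 41, 185, 90, 113, 39, 3, 76, 21, 138, 147, 178, 44, 64, 111, 54, 186, 181, 120, 85, 52, 4, 167, 28, 184, 196, 106, 190, 151, 148, 72, 51, 110, 160, 179, 135, 71, 157, 103, 114, 130, 10, 122, 70, 66, 96, 68, 81, 82, 173, 180, 29, 78, 6, 152, 42, 79, 97, 159, 88, 128, 25, 108, 175, 165, 43, 170, 104, 8, 137, 56, 171, 195, 15, 183, 105, 99, 144, 102, 23, 123, 161, 73, 142, 117, 9, 31, 63, 20, 47, 140, 132, 192, 136, 162, 164, 149, 163, 58, 156, 12, 107, 84, 158, 194, 121, 176, 59, 50, 19, 153, 133, 86, 143, 11, 16, 77, 112, 145, 193, 30, 169, 13, 1]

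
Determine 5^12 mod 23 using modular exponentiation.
By repeated squaring mod 23: 5^{1}≡5, 5^{2}≡2, 5^{4}≡4, 5^{8}≡16. Then 5^{12} = 5^{8+4} ≡ 16 × 4 ≡ 18 mod 23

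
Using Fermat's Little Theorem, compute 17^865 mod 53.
By Fermat: 17^{52} ≡ 1 mod 53. 865 ≡ 33 mod 52. So 17^{865} ≡ 17^{33} ≡ 6 mod 53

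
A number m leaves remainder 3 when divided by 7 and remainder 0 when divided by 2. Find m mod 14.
M = 7 × 2 = 14. M₁ = 2, y₁ ≡ 4 mod 7. M₂ = 7, y₂ ≡ 1 mod 2. m = 3×2×4 + 0×7×1 ≡ 10 mod 14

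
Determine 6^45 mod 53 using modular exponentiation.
By repeated squaring mod 53: 6^{1}≡6, 6^{2}≡36, 6^{4}≡24, 6^{8}≡46, 6^{16}≡49, 6^{32}≡16. Then 6^{45} = 6^{32+8+4+1} ≡ 16 × 46 × 24 × 6 ≡ 37 mod 53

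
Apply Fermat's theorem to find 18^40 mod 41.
By Fermat's Little Theorem, 18^{40} ≡ 1 mod 41 since 41 is prime and gcd(18, 41) = 1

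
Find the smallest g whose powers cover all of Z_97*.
g = 5. Powers: [5, 25, 28, 43, 21, 8, 40, 6, 30, ...] generates all 96 non-zero residues.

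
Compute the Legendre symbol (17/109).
(17/109) = 17^{54} mod 109 = -1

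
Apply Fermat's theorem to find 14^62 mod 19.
By Fermat: 14^{18} ≡ 1 mod 19. 62 = 3×18 + 8. So 14^{62} ≡ 14^{8} ≡ 4 mod 19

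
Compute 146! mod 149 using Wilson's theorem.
(148)! = (146)! × (147) × (148) ≡ -1 mod 149. So (146)! ≡ -1 × [(148)(147)]^(-1) ≡ 74 mod 149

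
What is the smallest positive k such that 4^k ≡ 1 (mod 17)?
Powers of 4 mod 17: 4^1≡4, 4^2≡16, 4^3≡13, 4^4≡1. ord_17(4) = 4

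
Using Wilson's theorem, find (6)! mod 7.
By Wilson's theorem, (6)! ≡ -1 ≡ 6 mod 7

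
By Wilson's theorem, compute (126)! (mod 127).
By Wilson's theorem, (126)! ≡ -1 ≡ 126 (mod 127)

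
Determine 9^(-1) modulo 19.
Since 19 is prime, by Fermat 9^(-1) ≡ 9^{17} ≡ 17 mod 19. Verify: 9 × 17 = 153 ≡ 1 mod 19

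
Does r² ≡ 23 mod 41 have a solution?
By Euler's criterion: 23^{20} ≡ 1 mod 41. Since this equals 1, 23 is a QR.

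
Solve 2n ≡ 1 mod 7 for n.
Since 7 is prime, by Fermat 2^(-1) ≡ 2^{5} ≡ 4 mod 7. Verify: 2 × 4 = 8 ≡ 1 mod 7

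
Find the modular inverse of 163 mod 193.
Since 193 is prime, by Fermat 163^(-1) ≡ 163^{191} ≡ 45 (mod 193). Verify: 163 × 45 = 7335 ≡ 1 (mod 193)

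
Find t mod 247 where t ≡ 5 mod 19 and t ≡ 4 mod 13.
M = 19 × 13 = 247. M₁ = 13, y₁ ≡ 3 mod 19. M₂ = 19, y₂ ≡ 11 mod 13. t = 5×13×3 + 4×19×11 ≡ 43 mod 247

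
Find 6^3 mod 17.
6^{3} = 216 ≡ 12 mod 17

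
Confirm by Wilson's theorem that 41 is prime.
(40)! mod 41 = 40. Since this equals -1 (mod 41), Wilson confirms 41 is prime.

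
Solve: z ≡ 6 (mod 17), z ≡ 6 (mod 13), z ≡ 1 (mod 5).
M = 17 × 13 × 5 = 1105. M₁ = 65, y₁ ≡ 11 (mod 17). M₂ = 85, y₂ ≡ 2 (mod 13). M₃ = 221, y₃ ≡ 1 (mod 5). z = 6×65×11 + 6×85×2 + 1×221×1 ≡ 6 (mod 1105)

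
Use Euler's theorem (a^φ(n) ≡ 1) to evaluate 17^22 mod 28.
By Euler: 17^{12} ≡ 1 (mod 28) since gcd(17, 28) = 1. 22 = 1×12 + 10. So 17^{22} ≡ 17^{10} ≡ 25 (mod 28)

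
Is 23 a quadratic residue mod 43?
By Euler's criterion: 23^{21} ≡ 1 mod 43. Since this equals 1, 23 is a QR.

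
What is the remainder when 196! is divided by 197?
By Wilson's theorem, (196)! ≡ -1 ≡ 196 mod 197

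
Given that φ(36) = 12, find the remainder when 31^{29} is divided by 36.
By Euler: 31^{12} ≡ 1 (mod 36) since gcd(31, 36) = 1. 29 = 2×12 + 5. So 31^{29} ≡ 31^{5} ≡ 7 (mod 36)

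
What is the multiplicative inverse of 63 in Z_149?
Since 149 is prime, by Fermat 63^(-1) ≡ 63^{147} ≡ 123 mod 149. Verify: 63 × 123 = 7749 ≡ 1 mod 149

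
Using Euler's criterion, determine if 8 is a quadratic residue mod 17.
By Euler's criterion: 8^{8} ≡ 1 (mod 17). Since this equals 1, 8 is a QR.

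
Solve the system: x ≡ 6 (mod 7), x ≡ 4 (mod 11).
M = 7 × 11 = 77. M₁ = 11, y₁ ≡ 2 (mod 7). M₂ = 7, y₂ ≡ 8 (mod 11). x = 6×11×2 + 4×7×8 ≡ 48 (mod 77)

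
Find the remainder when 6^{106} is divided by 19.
By Fermat: 6^{18} ≡ 1 mod 19. 106 = 5×18 + 16. So 6^{106} ≡ 6^{16} ≡ 9 mod 19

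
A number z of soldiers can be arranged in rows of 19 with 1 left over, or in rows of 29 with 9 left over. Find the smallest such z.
M = 19 × 29 = 551. M₁ = 29, y₁ ≡ 2 mod 19. M₂ = 19, y₂ ≡ 26 mod 29. z = 1×29×2 + 9×19×26 ≡ 96 mod 551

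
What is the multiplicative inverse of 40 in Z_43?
Since 43 is prime, by Fermat 40^(-1) ≡ 40^{41} ≡ 14 mod 43. Verify: 40 × 14 = 560 ≡ 1 mod 43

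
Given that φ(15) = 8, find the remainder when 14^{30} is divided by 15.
By Euler: 14^{8} ≡ 1 mod 15 since gcd(14, 15) = 1. 30 = 3×8 + 6. So 14^{30} ≡ 14^{6} ≡ 1 mod 15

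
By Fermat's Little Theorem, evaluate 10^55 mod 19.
By Fermat: 10^{18} ≡ 1 (mod 19). 55 = 3×18 + 1. So 10^{55} ≡ 10^{1} ≡ 10 (mod 19)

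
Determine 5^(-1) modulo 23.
Since 23 is prime, by Fermat 5^(-1) ≡ 5^{21} ≡ 14 mod 23. Verify: 5 × 14 = 70 ≡ 1 mod 23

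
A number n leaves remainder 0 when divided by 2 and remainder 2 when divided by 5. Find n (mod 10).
M = 2 × 5 = 10. M₁ = 5, y₁ ≡ 1 (mod 2). M₂ = 2, y₂ ≡ 3 (mod 5). n = 0×5×1 + 2×2×3 ≡ 2 (mod 10)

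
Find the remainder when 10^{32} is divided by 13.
By Fermat: 10^{12} ≡ 1 (mod 13). 32 = 2×12 + 8. So 10^{32} ≡ 10^{8} ≡ 9 (mod 13)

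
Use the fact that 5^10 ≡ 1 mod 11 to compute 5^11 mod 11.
By Fermat: 5^{10} ≡ 1 mod 11. So 5^{11} = 5^{10} · 5^{1} ≡ 5^{1} ≡ 5 mod 11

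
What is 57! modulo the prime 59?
(58)! = (57)! × (58) ≡ -1 mod 59. So (57)! ≡ -1 × (58)^(-1) ≡ (-1)×(-1) = 1 mod 59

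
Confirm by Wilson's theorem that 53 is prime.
(52)! mod 53 = 52. Since this equals -1 (mod 53), Wilson confirms 53 is prime.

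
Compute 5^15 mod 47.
By repeated squaring mod 47: 5^{1}≡5, 5^{2}≡25, 5^{4}≡14, 5^{8}≡8. Then 5^{15} = 5^{8+4+2+1} ≡ 8 × 14 × 25 × 5 ≡ 41 mod 47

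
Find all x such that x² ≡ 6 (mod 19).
The square roots of 6 mod 19 are 5 and 14. Verify: 5² = 25 ≡ 6 (mod 19)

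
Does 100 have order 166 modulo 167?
100^{83} ≡ 1 mod 167 and 83 < 166, so ord_167(100) = 83 ≠ 166 and 100 is not a primitive root.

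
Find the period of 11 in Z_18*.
Powers of 11 mod 18: 11^1≡11, 11^2≡13, 11^3≡17, 11^4≡7, 11^5≡5, 11^6≡1. Order = 6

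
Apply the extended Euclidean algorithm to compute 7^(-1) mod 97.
Extended GCD: 7(14) + 97(-1) = 1. So 7^(-1) ≡ 14 mod 97. Verify: 7 × 14 = 98 ≡ 1 mod 97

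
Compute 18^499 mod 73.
Using Fermat: 18^{72} ≡ 1 mod 73. 499 ≡ 67 mod 72. So 18^{499} ≡ 18^{67} ≡ 71 mod 73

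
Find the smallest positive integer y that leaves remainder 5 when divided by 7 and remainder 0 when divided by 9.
M = 7 × 9 = 63. M₁ = 9, y₁ ≡ 4 mod 7. M₂ = 7, y₂ ≡ 4 mod 9. y = 5×9×4 + 0×7×4 ≡ 54 mod 63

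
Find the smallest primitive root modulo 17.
g = 3. Powers: [3, 9, 10, 13, 5, 15, 11, 16, 14, 8, ...] generates all 16 non-zero residues.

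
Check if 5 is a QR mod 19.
By Euler's criterion: 5^{9} ≡ 1 (mod 19). Since this equals 1, 5 is a QR.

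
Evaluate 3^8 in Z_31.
By repeated squaring mod 31: 3^{1}≡3, 3^{2}≡9, 3^{4}≡19, 3^{8}≡20. So 3^{8} ≡ 20 mod 31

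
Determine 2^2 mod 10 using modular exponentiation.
2^{2} = 4 ≡ 4 mod 10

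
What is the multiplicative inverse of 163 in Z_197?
Since 197 is prime, by Fermat 163^(-1) ≡ 163^{195} ≡ 168 (mod 197). Verify: 163 × 168 = 27384 ≡ 1 (mod 197)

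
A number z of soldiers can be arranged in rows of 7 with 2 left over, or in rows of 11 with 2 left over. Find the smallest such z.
M = 7 × 11 = 77. M₁ = 11, y₁ ≡ 2 mod 7. M₂ = 7, y₂ ≡ 8 mod 11. z = 2×11×2 + 2×7×8 ≡ 2 mod 77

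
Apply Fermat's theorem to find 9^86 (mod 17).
By Fermat: 9^{16} ≡ 1 (mod 17). 86 = 5×16 + 6. So 9^{86} ≡ 9^{6} ≡ 4 (mod 17)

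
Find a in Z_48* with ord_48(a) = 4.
5 has order 4 mod 48 since 5^{4} ≡ 1 mod 48 and no smaller power works.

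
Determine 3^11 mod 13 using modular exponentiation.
By repeated squaring (mod 13): 3^{1}≡3, 3^{2}≡9, 3^{4}≡3, 3^{8}≡9. Then 3^{11} = 3^{8+2+1} ≡ 9 × 9 × 3 ≡ 9 (mod 13)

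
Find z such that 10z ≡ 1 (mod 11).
Since 11 is prime, by Fermat 10^(-1) ≡ 10^{9} ≡ 10 (mod 11). Verify: 10 × 10 = 100 ≡ 1 (mod 11)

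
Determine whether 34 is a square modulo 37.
By Euler's criterion: 34^{18} ≡ 1 mod 37. Since this equals 1, 34 is a QR.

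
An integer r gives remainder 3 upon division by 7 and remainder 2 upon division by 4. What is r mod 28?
M = 7 × 4 = 28. M₁ = 4, y₁ ≡ 2 mod 7. M₂ = 7, y₂ ≡ 3 mod 4. r = 3×4×2 + 2×7×3 ≡ 10 mod 28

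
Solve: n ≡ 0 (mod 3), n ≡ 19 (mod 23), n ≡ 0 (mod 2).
M = 3 × 23 × 2 = 138. M₁ = 46, y₁ ≡ 1 (mod 3). M₂ = 6, y₂ ≡ 4 (mod 23). M₃ = 69, y₃ ≡ 1 (mod 2). n = 0×46×1 + 19×6×4 + 0×69×1 ≡ 42 (mod 138)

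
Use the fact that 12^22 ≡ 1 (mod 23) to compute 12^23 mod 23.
By Fermat: 12^{22} ≡ 1 (mod 23). So 12^{23} = 12^{22} · 12^{1} ≡ 12^{1} ≡ 12 (mod 23)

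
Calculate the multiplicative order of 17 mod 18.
Powers of 17 mod 18: 17^1≡17, 17^2≡1. Order = 2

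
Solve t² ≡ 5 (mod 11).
The square roots of 5 mod 11 are 4 and 7. Verify: 4² = 16 ≡ 5 (mod 11)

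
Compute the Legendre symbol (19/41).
(19/41) = 19^{20} mod 41 = -1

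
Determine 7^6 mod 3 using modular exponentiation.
Using Fermat: 7^{2} ≡ 1 mod 3. 6 ≡ 0 mod 2. So 7^{6} ≡ 7^{0} ≡ 1 mod 3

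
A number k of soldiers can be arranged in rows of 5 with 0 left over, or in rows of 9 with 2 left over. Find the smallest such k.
M = 5 × 9 = 45. M₁ = 9, y₁ ≡ 4 (mod 5). M₂ = 5, y₂ ≡ 2 (mod 9). k = 0×9×4 + 2×5×2 ≡ 20 (mod 45)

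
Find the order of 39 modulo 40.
Powers of 39 mod 40: 39^1≡39, 39^2≡1. So the order of 39 is 2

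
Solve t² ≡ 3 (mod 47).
The square roots of 3 mod 47 are 12 and 35. Verify: 12² = 144 ≡ 3 (mod 47)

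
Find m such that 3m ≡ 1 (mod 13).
Since 13 is prime, by Fermat 3^(-1) ≡ 3^{11} ≡ 9 (mod 13). Verify: 3 × 9 = 27 ≡ 1 (mod 13)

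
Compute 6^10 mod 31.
By repeated squaring (mod 31): 6^{1}≡6, 6^{2}≡5, 6^{4}≡25, 6^{8}≡5. Then 6^{10} = 6^{8+2} ≡ 5 × 5 ≡ 25 (mod 31)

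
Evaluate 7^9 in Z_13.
By repeated squaring mod 13: 7^{1}≡7, 7^{2}≡10, 7^{4}≡9, 7^{8}≡3. Then 7^{9} = 7^{8+1} ≡ 3 × 7 ≡ 8 mod 13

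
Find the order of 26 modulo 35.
Powers of 26 mod 35: 26^1≡26, 26^2≡11, 26^3≡6, 26^4≡16, 26^5≡31, 26^6≡1. Order = 6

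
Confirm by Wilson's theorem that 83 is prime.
(82)! mod 83 = 82. Since this equals -1 (mod 83), Wilson confirms 83 is prime.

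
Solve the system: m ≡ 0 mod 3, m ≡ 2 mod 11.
M = 3 × 11 = 33. M₁ = 11, y₁ ≡ 2 mod 3. M₂ = 3, y₂ ≡ 4 mod 11. m = 0×11×2 + 2×3×4 ≡ 24 mod 33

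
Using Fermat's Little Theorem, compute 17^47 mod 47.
By Fermat: 17^{46} ≡ 1 mod 47. So 17^{47} = 17^{46} · 17^{1} ≡ 17^{1} ≡ 17 mod 47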